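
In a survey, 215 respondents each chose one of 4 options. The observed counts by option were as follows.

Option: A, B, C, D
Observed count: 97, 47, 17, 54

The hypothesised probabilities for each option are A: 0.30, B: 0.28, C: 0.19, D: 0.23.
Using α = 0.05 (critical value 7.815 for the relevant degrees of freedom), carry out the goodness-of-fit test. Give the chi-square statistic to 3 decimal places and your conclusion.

Expected counts E_i = n·p_i: 215×0.30 = 64.5, 215×0.28 = 60.2, 215×0.19 = 40.85, 215×0.23 = 49.45.
cat         O        E   (O−E)²/E
A          97     64.5    16.3760
B          47     60.2     2.8944
C          17    40.85    13.9247
D          54    49.45     0.4187
Sum = 33.614
df = 3. Since 33.614 > 7.815, we reject H₀.

33.614; reject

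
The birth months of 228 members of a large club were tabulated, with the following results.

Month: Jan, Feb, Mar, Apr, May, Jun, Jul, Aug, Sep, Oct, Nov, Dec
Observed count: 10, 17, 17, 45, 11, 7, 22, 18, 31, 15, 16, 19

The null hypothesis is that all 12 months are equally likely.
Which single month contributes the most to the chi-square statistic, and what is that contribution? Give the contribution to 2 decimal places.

Apr, 35.58

Under H₀ each category has probability 1/12, so each expected count is 228/12 = 19.
χ² = (10−19)²/19 + (17−19)²/19 + (17−19)²/19 + (45−19)²/19 + (11−19)²/19 + (7−19)²/19 + (22−19)²/19 + (18−19)²/19 + (31−19)²/19 + (15−19)²/19 + (16−19)²/19 + (19−19)²/19
   = 4.263 + 0.211 + 0.211 + 35.579 + 3.368 + 7.579 + 0.474 + 0.053 + 7.579 + 0.842 + 0.474 + 0.000
The largest term is for Apr: 35.58.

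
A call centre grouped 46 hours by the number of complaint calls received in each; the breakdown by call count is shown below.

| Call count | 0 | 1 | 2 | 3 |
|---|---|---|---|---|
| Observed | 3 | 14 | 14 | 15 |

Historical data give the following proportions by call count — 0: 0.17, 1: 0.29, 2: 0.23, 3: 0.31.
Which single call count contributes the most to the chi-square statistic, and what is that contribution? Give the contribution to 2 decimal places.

Expected counts E_i = n·p_i: 46×0.17 = 7.82, 46×0.29 = 13.34, 46×0.23 = 10.58, 46×0.31 = 14.26.
cat         O        E   (O−E)²/E
0           3     7.82      2.971
1          14    13.34      0.033
2          14    10.58      1.106
3          15    14.26      0.038
The largest term is for 0: 2.97.

0, 2.97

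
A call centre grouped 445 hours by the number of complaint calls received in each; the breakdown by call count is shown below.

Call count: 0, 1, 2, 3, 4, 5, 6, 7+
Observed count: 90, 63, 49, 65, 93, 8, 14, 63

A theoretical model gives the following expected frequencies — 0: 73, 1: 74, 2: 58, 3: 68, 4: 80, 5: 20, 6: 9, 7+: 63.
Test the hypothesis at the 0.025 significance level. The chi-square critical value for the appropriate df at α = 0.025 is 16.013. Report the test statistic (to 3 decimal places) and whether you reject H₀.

cat         O        E   (O−E)²/E
0          90       73     3.9589
1          63       74     1.6351
2          49       58     1.3966
3          65       68     0.1324
4          93       80     2.1125
5           8       20     7.2000
6          14        9     2.7778
7+         63       63     0.0000
Sum = 19.213
df = 7. Since 19.213 > 16.013, we reject H₀.

19.213; reject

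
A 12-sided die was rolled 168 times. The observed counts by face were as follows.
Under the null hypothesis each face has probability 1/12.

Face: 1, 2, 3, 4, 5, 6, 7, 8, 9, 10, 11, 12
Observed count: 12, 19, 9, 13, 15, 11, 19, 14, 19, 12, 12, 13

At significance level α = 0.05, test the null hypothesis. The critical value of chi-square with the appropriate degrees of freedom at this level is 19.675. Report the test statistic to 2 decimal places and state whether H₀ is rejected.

8.86; do not reject

Expected count for each of the 12 categories: 168/12 = 14.
1: (12 − 14)²/14 = 4/14 = 0.286
2: (19 − 14)²/14 = 25/14 = 1.786
3: (9 − 14)²/14 = 25/14 = 1.786
4: (13 − 14)²/14 = 1/14 = 0.071
5: (15 − 14)²/14 = 1/14 = 0.071
6: (11 − 14)²/14 = 9/14 = 0.643
7: (19 − 14)²/14 = 25/14 = 1.786
8: (14 − 14)²/14 = 0/14 = 0.000
9: (19 − 14)²/14 = 25/14 = 1.786
10: (12 − 14)²/14 = 4/14 = 0.286
11: (12 − 14)²/14 = 4/14 = 0.286
12: (13 − 14)²/14 = 1/14 = 0.071
Sum = 8.86
df = 11. Since 8.86 < 19.675, we do not reject H₀.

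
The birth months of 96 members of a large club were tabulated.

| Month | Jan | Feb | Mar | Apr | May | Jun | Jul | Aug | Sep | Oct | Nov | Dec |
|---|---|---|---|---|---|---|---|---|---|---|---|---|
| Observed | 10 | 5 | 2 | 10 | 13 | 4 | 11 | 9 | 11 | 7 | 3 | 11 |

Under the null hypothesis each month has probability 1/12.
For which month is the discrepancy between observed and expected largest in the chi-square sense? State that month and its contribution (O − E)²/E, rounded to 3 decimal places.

Mar, 4.500

Expected count for each of the 12 categories: 96/12 = 8.
Jan: (10 − 8)²/8 = 4/8 = 0.5000
Feb: (5 − 8)²/8 = 9/8 = 1.1250
Mar: (2 − 8)²/8 = 36/8 = 4.5000
Apr: (10 − 8)²/8 = 4/8 = 0.5000
May: (13 − 8)²/8 = 25/8 = 3.1250
Jun: (4 − 8)²/8 = 16/8 = 2.0000
Jul: (11 − 8)²/8 = 9/8 = 1.1250
Aug: (9 − 8)²/8 = 1/8 = 0.1250
Sep: (11 − 8)²/8 = 9/8 = 1.1250
Oct: (7 − 8)²/8 = 1/8 = 0.1250
Nov: (3 − 8)²/8 = 25/8 = 3.1250
Dec: (11 − 8)²/8 = 9/8 = 1.1250
The largest term is for Mar: 4.500.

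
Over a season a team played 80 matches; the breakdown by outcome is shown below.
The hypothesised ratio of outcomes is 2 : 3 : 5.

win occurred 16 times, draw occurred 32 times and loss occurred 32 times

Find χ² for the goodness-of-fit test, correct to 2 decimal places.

4.27

Ratio total = 10. Expected counts: 80×2/10 = 16, 80×3/10 = 24, 80×5/10 = 40.
win: (16 − 16)²/16 = 0/16 = 0.000
draw: (32 − 24)²/24 = 64/24 = 2.667
loss: (32 − 40)²/40 = 64/40 = 1.600
Sum = 4.27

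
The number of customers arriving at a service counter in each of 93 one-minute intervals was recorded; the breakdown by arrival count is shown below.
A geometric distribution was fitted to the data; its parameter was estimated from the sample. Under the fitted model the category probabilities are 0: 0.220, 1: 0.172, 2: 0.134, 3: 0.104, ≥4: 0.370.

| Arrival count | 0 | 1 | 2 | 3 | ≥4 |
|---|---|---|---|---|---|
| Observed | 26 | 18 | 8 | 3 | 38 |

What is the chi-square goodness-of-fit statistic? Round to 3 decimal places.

8.326

Expected counts E_i = n·p_i: 93×0.220 = 20.46, 93×0.172 = 15.996, 93×0.134 = 12.462, 93×0.104 = 9.672, 93×0.370 = 34.41.
χ² = (26−20.46)²/20.46 + (18−15.996)²/15.996 + (8−12.462)²/12.462 + (3−9.672)²/9.672 + (38−34.41)²/34.41
   = 1.5001 + 0.2511 + 1.5976 + 4.6025 + 0.3745
Sum = 8.326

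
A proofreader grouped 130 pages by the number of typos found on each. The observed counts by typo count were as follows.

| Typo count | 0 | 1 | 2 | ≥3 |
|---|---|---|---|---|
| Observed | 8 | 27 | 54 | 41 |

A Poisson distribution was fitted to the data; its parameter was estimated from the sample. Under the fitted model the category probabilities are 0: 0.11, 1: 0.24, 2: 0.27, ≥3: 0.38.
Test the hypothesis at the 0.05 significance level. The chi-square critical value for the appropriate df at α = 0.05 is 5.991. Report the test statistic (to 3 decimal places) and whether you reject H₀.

14.946; reject

Expected counts E_i = n·p_i: 130×0.11 = 14.3, 130×0.24 = 31.2, 130×0.27 = 35.1, 130×0.38 = 49.4.
0: (8 − 14.3)²/14.3 = 39.69/14.3 = 2.7755
1: (27 − 31.2)²/31.2 = 17.64/31.2 = 0.5654
2: (54 − 35.1)²/35.1 = 357.21/35.1 = 10.1769
≥3: (41 − 49.4)²/49.4 = 70.56/49.4 = 1.4283
Sum = 14.946
df = 2. Since 14.946 > 5.991, we reject H₀.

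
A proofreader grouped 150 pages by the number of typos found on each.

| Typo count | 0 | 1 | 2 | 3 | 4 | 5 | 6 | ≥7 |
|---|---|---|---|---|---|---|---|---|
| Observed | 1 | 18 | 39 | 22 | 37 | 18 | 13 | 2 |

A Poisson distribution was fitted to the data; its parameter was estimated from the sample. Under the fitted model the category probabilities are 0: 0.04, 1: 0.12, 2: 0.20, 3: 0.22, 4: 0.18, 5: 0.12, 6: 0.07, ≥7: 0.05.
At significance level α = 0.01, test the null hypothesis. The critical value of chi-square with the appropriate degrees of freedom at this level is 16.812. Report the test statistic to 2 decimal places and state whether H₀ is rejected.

18.87; reject

Expected counts E_i = n·p_i: 150×0.04 = 6, 150×0.12 = 18, 150×0.20 = 30, 150×0.22 = 33, 150×0.18 = 27, 150×0.12 = 18, 150×0.07 = 10.5, 150×0.05 = 7.5.
0: (1 − 6)²/6 = 25/6 = 4.167
1: (18 − 18)²/18 = 0/18 = 0.000
2: (39 − 30)²/30 = 81/30 = 2.700
3: (22 − 33)²/33 = 121/33 = 3.667
4: (37 − 27)²/27 = 100/27 = 3.704
5: (18 − 18)²/18 = 0/18 = 0.000
6: (13 − 10.5)²/10.5 = 6.25/10.5 = 0.595
≥7: (2 − 7.5)²/7.5 = 30.25/7.5 = 4.033
Sum = 18.87
df = 6. Since 18.87 > 16.812, we reject H₀.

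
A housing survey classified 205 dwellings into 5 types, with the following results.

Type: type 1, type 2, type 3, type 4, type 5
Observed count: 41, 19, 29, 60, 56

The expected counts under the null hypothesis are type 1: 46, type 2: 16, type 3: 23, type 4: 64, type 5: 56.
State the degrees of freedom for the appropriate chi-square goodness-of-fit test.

4

There are k = 5 categories and no parameters were estimated from the data, so df = 5 − 1 = 4.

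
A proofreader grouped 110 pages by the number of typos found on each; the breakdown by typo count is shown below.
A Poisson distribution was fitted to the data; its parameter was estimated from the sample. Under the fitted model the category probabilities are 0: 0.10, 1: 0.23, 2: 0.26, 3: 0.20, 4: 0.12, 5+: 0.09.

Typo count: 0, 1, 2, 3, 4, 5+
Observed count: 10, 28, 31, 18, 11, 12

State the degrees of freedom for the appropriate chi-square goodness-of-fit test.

There are k = 6 categories and 1 parameter estimated from the data, so df = 6 − 1 − 1 = 4.

4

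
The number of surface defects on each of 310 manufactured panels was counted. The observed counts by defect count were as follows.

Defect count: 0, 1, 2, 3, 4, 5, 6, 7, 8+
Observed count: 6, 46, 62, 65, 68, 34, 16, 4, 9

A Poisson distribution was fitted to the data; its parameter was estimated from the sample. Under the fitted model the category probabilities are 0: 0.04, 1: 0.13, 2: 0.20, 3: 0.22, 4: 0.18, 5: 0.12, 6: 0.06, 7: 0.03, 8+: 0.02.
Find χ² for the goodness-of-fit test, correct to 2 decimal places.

Expected counts E_i = n·p_i: 310×0.04 = 12.4, 310×0.13 = 40.3, 310×0.20 = 62, 310×0.22 = 68.2, 310×0.18 = 55.8, 310×0.12 = 37.2, 310×0.06 = 18.6, 310×0.03 = 9.3, 310×0.02 = 6.2.
χ² = (6−12.4)²/12.4 + (46−40.3)²/40.3 + (62−62)²/62 + (65−68.2)²/68.2 + (68−55.8)²/55.8 + (34−37.2)²/37.2 + (16−18.6)²/18.6 + (4−9.3)²/9.3 + (9−6.2)²/6.2
   = 3.303 + 0.806 + 0.000 + 0.150 + 2.667 + 0.275 + 0.363 + 3.020 + 1.265
Sum = 11.85

11.85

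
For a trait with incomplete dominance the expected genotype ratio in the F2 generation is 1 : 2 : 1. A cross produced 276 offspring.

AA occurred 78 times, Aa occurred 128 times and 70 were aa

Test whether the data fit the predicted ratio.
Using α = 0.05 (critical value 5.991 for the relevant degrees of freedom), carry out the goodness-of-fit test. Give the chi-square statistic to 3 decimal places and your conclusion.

Ratio total = 4. Expected counts: 276×1/4 = 69, 276×2/4 = 138, 276×1/4 = 69.
χ² = (78−69)²/69 + (128−138)²/138 + (70−69)²/69
   = 1.1739 + 0.7246 + 0.0145
Sum = 1.913
df = 2. Since 1.913 < 5.991, we do not reject H₀.

1.913; do not reject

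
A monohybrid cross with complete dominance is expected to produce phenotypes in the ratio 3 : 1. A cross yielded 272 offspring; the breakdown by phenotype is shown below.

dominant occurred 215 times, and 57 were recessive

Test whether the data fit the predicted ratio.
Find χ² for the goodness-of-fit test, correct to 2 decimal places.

2.37

Ratio total = 4. Expected counts: 272×3/4 = 204, 272×1/4 = 68.
cat            O        E   (O−E)²/E
dominant     215      204      0.593
recessive     57       68      1.779
Sum = 2.37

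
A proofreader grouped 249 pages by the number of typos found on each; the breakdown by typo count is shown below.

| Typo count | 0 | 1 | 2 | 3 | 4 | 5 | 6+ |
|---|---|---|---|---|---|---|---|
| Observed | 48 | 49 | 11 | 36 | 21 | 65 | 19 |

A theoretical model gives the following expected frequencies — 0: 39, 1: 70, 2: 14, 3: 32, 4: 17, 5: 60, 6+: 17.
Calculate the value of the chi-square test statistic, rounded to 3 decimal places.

χ² = (48−39)²/39 + (49−70)²/70 + (11−14)²/14 + (36−32)²/32 + (21−17)²/17 + (65−60)²/60 + (19−17)²/17
   = 2.0769 + 6.3000 + 0.6429 + 0.5000 + 0.9412 + 0.4167 + 0.2353
Sum = 11.113

11.113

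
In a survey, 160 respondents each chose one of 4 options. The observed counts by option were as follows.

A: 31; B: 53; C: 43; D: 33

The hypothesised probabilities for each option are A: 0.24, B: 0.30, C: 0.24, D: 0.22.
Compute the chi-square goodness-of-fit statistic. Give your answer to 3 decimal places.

Expected counts E_i = n·p_i: 160×0.24 = 38.4, 160×0.30 = 48, 160×0.24 = 38.4, 160×0.22 = 35.2.
A: (31 − 38.4)²/38.4 = 54.76/38.4 = 1.4260
B: (53 − 48)²/48 = 25/48 = 0.5208
C: (43 − 38.4)²/38.4 = 21.16/38.4 = 0.5510
D: (33 − 35.2)²/35.2 = 4.84/35.2 = 0.1375
Sum = 2.635

2.635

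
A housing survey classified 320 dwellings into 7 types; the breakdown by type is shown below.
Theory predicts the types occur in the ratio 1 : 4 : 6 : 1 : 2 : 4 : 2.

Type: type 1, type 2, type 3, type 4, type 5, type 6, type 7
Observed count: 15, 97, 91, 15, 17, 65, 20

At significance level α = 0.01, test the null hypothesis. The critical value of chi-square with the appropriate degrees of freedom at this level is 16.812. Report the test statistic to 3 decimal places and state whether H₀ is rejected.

28.948; reject

Ratio total = 20. Expected counts: 320×1/20 = 16, 320×4/20 = 64, 320×6/20 = 96, 320×1/20 = 16, 320×2/20 = 32, 320×4/20 = 64, 320×2/20 = 32.
χ² = (15−16)²/16 + (97−64)²/64 + (91−96)²/96 + (15−16)²/16 + (17−32)²/32 + (65−64)²/64 + (20−32)²/32
   = 0.0625 + 17.0156 + 0.2604 + 0.0625 + 7.0313 + 0.0156 + 4.5000
Sum = 28.948
df = 6. Since 28.948 > 16.812, we reject H₀.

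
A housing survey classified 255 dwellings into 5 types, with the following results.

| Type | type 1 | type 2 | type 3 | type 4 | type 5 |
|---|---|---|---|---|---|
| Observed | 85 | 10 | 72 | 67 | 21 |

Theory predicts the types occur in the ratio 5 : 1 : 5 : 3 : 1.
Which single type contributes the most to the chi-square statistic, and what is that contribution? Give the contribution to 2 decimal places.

Ratio total = 15. Expected counts: 255×5/15 = 85, 255×1/15 = 17, 255×5/15 = 85, 255×3/15 = 51, 255×1/15 = 17.
cat         O        E   (O−E)²/E
type 1     85       85      0.000
type 2     10       17      2.882
type 3     72       85      1.988
type 4     67       51      5.020
type 5     21       17      0.941
The largest term is for type 4: 5.02.

type 4, 5.02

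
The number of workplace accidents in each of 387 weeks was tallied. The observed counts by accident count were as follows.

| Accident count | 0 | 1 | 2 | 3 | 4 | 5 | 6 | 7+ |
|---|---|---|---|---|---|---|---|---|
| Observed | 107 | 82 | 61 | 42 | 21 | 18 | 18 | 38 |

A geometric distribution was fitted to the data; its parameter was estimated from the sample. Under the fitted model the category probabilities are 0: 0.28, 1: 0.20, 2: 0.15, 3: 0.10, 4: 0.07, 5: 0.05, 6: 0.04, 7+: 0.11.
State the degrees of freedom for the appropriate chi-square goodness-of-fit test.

There are k = 8 categories and 1 parameter estimated from the data, so df = 8 − 1 − 1 = 6.

6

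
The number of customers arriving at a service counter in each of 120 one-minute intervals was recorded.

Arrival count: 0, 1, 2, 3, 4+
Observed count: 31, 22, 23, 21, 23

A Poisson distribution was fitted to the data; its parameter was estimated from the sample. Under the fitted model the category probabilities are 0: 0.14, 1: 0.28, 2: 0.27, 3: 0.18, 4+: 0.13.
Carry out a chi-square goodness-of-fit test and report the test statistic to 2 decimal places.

Expected counts E_i = n·p_i: 120×0.14 = 16.8, 120×0.28 = 33.6, 120×0.27 = 32.4, 120×0.18 = 21.6, 120×0.13 = 15.6.
cat         O        E   (O−E)²/E
0          31     16.8     12.002
1          22     33.6      4.005
2          23     32.4      2.727
3          21     21.6      0.017
4+         23     15.6      3.510
Sum = 22.26

22.26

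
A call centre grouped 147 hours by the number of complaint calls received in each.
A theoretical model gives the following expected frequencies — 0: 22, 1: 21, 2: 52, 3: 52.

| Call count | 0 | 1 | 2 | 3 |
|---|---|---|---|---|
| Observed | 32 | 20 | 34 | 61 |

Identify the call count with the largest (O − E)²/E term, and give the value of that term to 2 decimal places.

2, 6.23

χ² = (32−22)²/22 + (20−21)²/21 + (34−52)²/52 + (61−52)²/52
   = 4.545 + 0.048 + 6.231 + 1.558
The largest term is for 2: 6.23.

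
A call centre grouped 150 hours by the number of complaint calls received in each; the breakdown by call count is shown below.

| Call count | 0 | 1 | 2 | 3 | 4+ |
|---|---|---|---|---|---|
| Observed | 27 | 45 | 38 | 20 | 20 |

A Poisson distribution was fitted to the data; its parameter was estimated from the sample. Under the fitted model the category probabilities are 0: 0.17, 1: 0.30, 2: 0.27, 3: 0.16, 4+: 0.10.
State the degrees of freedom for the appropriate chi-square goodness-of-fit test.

3

There are k = 5 categories and 1 parameter estimated from the data, so df = 5 − 1 − 1 = 3.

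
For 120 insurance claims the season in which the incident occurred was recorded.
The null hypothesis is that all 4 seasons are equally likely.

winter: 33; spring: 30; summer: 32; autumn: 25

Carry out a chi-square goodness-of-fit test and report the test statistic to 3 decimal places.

1.267

Expected count for each of the 4 categories: 120/4 = 30.
χ² = (33−30)²/30 + (30−30)²/30 + (32−30)²/30 + (25−30)²/30
   = 0.3000 + 0.0000 + 0.1333 + 0.8333
Sum = 1.267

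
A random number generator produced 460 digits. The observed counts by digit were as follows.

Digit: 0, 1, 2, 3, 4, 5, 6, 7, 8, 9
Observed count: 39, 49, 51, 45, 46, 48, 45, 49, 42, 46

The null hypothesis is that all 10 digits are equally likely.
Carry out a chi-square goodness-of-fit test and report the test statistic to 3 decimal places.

2.478

Under H₀ each category has probability 1/10, so each expected count is 460/10 = 46.
0: (39 − 46)²/46 = 49/46 = 1.0652
1: (49 − 46)²/46 = 9/46 = 0.1957
2: (51 − 46)²/46 = 25/46 = 0.5435
3: (45 − 46)²/46 = 1/46 = 0.0217
4: (46 − 46)²/46 = 0/46 = 0.0000
5: (48 − 46)²/46 = 4/46 = 0.0870
6: (45 − 46)²/46 = 1/46 = 0.0217
7: (49 − 46)²/46 = 9/46 = 0.1957
8: (42 − 46)²/46 = 16/46 = 0.3478
9: (46 − 46)²/46 = 0/46 = 0.0000
Sum = 2.478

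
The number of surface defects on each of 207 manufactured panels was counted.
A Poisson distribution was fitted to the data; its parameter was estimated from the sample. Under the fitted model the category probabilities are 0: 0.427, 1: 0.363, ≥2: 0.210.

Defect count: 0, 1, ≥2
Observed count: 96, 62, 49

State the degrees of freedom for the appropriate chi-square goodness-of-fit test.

There are k = 3 categories and 1 parameter estimated from the data, so df = 3 − 1 − 1 = 1.

1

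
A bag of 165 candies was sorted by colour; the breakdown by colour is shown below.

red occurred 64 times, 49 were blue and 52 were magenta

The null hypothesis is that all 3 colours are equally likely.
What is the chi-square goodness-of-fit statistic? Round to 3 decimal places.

2.291

Expected count for each of the 3 categories: 165/3 = 55.
cat          O        E   (O−E)²/E
red         64       55     1.4727
blue        49       55     0.6545
magenta     52       55     0.1636
Sum = 2.291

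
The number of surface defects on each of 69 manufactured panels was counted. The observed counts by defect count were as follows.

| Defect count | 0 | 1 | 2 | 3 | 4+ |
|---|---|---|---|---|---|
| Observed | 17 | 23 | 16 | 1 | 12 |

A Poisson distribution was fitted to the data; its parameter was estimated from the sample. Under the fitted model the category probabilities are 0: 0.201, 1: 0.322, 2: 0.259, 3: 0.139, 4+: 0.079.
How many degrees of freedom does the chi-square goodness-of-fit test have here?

3

There are k = 5 categories and 1 parameter estimated from the data, so df = 5 − 1 − 1 = 3.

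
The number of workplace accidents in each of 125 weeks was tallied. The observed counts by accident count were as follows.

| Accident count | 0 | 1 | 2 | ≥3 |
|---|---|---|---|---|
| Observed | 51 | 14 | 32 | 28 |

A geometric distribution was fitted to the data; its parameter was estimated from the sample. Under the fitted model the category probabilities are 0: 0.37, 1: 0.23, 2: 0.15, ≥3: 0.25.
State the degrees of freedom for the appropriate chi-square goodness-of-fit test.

There are k = 4 categories and 1 parameter estimated from the data, so df = 4 − 1 − 1 = 2.

2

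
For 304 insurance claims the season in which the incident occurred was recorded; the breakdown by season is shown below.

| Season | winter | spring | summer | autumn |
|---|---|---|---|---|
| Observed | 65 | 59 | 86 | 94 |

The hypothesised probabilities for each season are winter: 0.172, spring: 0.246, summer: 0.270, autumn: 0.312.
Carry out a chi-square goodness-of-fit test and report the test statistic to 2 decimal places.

6.62

Expected counts E_i = n·p_i: 304×0.172 = 52.288, 304×0.246 = 74.784, 304×0.270 = 82.08, 304×0.312 = 94.848.
winter: (65 − 52.288)²/52.288 = 161.594944/52.288 = 3.090
spring: (59 − 74.784)²/74.784 = 249.134656/74.784 = 3.331
summer: (86 − 82.08)²/82.08 = 15.3664/82.08 = 0.187
autumn: (94 − 94.848)²/94.848 = 0.719104/94.848 = 0.008
Sum = 6.62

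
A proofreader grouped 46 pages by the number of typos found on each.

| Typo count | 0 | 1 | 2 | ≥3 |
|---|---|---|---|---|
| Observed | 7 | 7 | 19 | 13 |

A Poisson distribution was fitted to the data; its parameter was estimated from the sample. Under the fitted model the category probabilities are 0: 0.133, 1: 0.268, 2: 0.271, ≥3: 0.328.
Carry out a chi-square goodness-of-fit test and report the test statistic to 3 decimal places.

Expected counts E_i = n·p_i: 46×0.133 = 6.118, 46×0.268 = 12.328, 46×0.271 = 12.466, 46×0.328 = 15.088.
0: (7 − 6.118)²/6.118 = 0.777924/6.118 = 0.1272
1: (7 − 12.328)²/12.328 = 28.387584/12.328 = 2.3027
2: (19 − 12.466)²/12.466 = 42.693156/12.466 = 3.4248
≥3: (13 − 15.088)²/15.088 = 4.359744/15.088 = 0.2890
Sum = 6.144

6.144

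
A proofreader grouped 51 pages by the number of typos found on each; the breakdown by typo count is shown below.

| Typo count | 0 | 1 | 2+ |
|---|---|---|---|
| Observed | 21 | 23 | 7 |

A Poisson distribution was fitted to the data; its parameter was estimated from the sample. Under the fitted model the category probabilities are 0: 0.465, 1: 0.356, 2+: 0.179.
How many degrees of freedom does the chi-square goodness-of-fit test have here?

There are k = 3 categories and 1 parameter estimated from the data, so df = 3 − 1 − 1 = 1.

1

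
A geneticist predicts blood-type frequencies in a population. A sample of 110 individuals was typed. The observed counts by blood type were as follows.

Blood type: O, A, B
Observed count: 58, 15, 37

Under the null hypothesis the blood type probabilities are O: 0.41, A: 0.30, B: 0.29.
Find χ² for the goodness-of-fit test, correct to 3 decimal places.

Expected counts E_i = n·p_i: 110×0.41 = 45.1, 110×0.30 = 33, 110×0.29 = 31.9.
χ² = (58−45.1)²/45.1 + (15−33)²/33 + (37−31.9)²/31.9
   = 3.6898 + 9.8182 + 0.8154
Sum = 14.323

14.323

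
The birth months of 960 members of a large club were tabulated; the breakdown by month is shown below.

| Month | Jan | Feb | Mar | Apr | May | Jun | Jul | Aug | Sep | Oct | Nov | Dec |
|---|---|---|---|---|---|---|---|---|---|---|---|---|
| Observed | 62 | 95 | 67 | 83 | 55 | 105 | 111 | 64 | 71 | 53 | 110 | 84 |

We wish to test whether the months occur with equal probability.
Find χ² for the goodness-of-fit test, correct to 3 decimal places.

Under H₀ each category has probability 1/12, so each expected count is 960/12 = 80.
cat         O        E   (O−E)²/E
Jan        62       80     4.0500
Feb        95       80     2.8125
Mar        67       80     2.1125
Apr        83       80     0.1125
May        55       80     7.8125
Jun       105       80     7.8125
Jul       111       80    12.0125
Aug        64       80     3.2000
Sep        71       80     1.0125
Oct        53       80     9.1125
Nov       110       80    11.2500
Dec        84       80     0.2000
Sum = 61.500

61.500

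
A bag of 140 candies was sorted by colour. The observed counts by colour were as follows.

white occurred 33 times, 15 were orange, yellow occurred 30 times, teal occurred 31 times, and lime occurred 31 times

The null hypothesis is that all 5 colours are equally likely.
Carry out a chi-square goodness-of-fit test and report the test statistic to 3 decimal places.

7.714

Under H₀ each category has probability 1/5, so each expected count is 140/5 = 28.
χ² = (33−28)²/28 + (15−28)²/28 + (30−28)²/28 + (31−28)²/28 + (31−28)²/28
   = 0.8929 + 6.0357 + 0.1429 + 0.3214 + 0.3214
Sum = 7.714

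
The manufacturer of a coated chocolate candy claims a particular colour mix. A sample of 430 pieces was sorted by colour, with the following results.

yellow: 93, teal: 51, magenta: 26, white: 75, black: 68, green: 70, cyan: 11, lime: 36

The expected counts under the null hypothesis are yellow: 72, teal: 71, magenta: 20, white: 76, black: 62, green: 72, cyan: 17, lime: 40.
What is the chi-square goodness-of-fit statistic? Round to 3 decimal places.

χ² = (93−72)²/72 + (51−71)²/71 + (26−20)²/20 + (75−76)²/76 + (68−62)²/62 + (70−72)²/72 + (11−17)²/17 + (36−40)²/40
   = 6.1250 + 5.6338 + 1.8000 + 0.0132 + 0.5806 + 0.0556 + 2.1176 + 0.4000
Sum = 16.726

16.726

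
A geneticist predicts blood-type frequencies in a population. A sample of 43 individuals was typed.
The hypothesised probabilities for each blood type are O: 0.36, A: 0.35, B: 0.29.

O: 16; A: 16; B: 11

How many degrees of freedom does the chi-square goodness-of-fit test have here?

2

There are k = 3 categories and no parameters were estimated from the data, so df = 3 − 1 = 2.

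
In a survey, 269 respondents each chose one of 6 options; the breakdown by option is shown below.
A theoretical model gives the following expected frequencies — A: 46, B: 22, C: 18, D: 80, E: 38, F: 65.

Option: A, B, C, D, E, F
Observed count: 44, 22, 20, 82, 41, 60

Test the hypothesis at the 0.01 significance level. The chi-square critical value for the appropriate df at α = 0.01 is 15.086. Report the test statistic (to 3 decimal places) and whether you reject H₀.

0.981; do not reject

A: (44 − 46)²/46 = 4/46 = 0.0870
B: (22 − 22)²/22 = 0/22 = 0.0000
C: (20 − 18)²/18 = 4/18 = 0.2222
D: (82 − 80)²/80 = 4/80 = 0.0500
E: (41 − 38)²/38 = 9/38 = 0.2368
F: (60 − 65)²/65 = 25/65 = 0.3846
Sum = 0.981
df = 5. Since 0.981 < 15.086, we do not reject H₀.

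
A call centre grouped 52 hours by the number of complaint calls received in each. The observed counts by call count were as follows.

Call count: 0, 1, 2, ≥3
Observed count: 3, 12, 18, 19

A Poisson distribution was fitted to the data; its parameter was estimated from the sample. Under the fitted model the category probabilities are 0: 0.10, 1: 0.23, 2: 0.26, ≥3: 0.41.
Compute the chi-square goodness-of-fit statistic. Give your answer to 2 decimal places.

2.67

Expected counts E_i = n·p_i: 52×0.10 = 5.2, 52×0.23 = 11.96, 52×0.26 = 13.52, 52×0.41 = 21.32.
cat         O        E   (O−E)²/E
0           3      5.2      0.931
1          12    11.96      0.000
2          18    13.52      1.484
≥3         19    21.32      0.252
Sum = 2.67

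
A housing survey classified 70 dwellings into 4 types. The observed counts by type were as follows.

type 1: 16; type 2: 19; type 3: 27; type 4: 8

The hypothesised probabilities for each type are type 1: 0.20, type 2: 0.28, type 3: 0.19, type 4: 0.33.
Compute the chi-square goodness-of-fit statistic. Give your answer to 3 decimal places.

24.287

Expected counts E_i = n·p_i: 70×0.20 = 14, 70×0.28 = 19.6, 70×0.19 = 13.3, 70×0.33 = 23.1.
χ² = (16−14)²/14 + (19−19.6)²/19.6 + (27−13.3)²/13.3 + (8−23.1)²/23.1
   = 0.2857 + 0.0184 + 14.1120 + 9.8706
Sum = 24.287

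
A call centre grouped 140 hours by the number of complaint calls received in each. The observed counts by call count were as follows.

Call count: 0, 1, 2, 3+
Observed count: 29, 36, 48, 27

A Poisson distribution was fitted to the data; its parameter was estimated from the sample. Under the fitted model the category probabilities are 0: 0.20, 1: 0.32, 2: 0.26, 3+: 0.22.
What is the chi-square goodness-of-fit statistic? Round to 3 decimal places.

5.930

Expected counts E_i = n·p_i: 140×0.20 = 28, 140×0.32 = 44.8, 140×0.26 = 36.4, 140×0.22 = 30.8.
χ² = (29−28)²/28 + (36−44.8)²/44.8 + (48−36.4)²/36.4 + (27−30.8)²/30.8
   = 0.0357 + 1.7286 + 3.6967 + 0.4688
Sum = 5.930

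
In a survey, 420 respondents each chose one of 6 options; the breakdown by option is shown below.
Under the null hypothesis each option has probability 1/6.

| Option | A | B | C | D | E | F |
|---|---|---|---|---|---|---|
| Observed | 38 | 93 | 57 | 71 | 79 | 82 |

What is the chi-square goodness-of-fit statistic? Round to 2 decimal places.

Under H₀ each category has probability 1/6, so each expected count is 420/6 = 70.
A: (38 − 70)²/70 = 1024/70 = 14.629
B: (93 − 70)²/70 = 529/70 = 7.557
C: (57 − 70)²/70 = 169/70 = 2.414
D: (71 − 70)²/70 = 1/70 = 0.014
E: (79 − 70)²/70 = 81/70 = 1.157
F: (82 − 70)²/70 = 144/70 = 2.057
Sum = 27.83

27.83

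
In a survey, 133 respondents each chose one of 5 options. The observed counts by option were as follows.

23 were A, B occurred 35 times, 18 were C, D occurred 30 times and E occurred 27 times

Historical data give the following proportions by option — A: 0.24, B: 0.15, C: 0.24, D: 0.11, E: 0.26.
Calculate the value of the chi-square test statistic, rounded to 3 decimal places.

Expected counts E_i = n·p_i: 133×0.24 = 31.92, 133×0.15 = 19.95, 133×0.24 = 31.92, 133×0.11 = 14.63, 133×0.26 = 34.58.
A: (23 − 31.92)²/31.92 = 79.5664/31.92 = 2.4927
B: (35 − 19.95)²/19.95 = 226.5025/19.95 = 11.3535
C: (18 − 31.92)²/31.92 = 193.7664/31.92 = 6.0704
D: (30 − 14.63)²/14.63 = 236.2369/14.63 = 16.1474
E: (27 − 34.58)²/34.58 = 57.4564/34.58 = 1.6616
Sum = 37.726

37.726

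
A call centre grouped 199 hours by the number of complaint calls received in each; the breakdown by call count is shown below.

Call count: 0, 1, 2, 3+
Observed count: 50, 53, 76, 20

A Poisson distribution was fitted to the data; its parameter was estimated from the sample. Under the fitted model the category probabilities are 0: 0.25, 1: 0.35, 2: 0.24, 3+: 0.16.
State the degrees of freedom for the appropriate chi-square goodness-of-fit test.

2

There are k = 4 categories and 1 parameter estimated from the data, so df = 4 − 1 − 1 = 2.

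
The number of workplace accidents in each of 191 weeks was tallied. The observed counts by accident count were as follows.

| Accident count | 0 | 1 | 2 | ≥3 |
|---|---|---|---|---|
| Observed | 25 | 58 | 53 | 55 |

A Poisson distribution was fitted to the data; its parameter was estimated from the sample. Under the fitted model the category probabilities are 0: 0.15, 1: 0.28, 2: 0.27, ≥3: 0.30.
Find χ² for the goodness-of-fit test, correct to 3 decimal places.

0.979

Expected counts E_i = n·p_i: 191×0.15 = 28.65, 191×0.28 = 53.48, 191×0.27 = 51.57, 191×0.30 = 57.3.
0: (25 − 28.65)²/28.65 = 13.3225/28.65 = 0.4650
1: (58 − 53.48)²/53.48 = 20.4304/53.48 = 0.3820
2: (53 − 51.57)²/51.57 = 2.0449/51.57 = 0.0397
≥3: (55 − 57.3)²/57.3 = 5.29/57.3 = 0.0923
Sum = 0.979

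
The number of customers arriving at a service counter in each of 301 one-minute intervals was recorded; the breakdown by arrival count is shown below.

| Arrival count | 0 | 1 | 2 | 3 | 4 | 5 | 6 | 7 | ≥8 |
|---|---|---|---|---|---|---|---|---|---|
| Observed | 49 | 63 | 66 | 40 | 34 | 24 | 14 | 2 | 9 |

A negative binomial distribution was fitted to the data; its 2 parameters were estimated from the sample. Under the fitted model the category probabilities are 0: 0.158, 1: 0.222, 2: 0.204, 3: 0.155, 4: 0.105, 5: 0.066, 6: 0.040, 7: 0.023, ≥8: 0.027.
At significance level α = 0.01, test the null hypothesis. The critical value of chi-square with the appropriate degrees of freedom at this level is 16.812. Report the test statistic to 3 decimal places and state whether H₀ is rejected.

6.511; do not reject

Expected counts E_i = n·p_i: 301×0.158 = 47.558, 301×0.222 = 66.822, 301×0.204 = 61.404, 301×0.155 = 46.655, 301×0.105 = 31.605, 301×0.066 = 19.866, 301×0.040 = 12.04, 301×0.023 = 6.923, 301×0.027 = 8.127.
χ² = (49−47.558)²/47.558 + (63−66.822)²/66.822 + (66−61.404)²/61.404 + (40−46.655)²/46.655 + (34−31.605)²/31.605 + (24−19.866)²/19.866 + (14−12.04)²/12.04 + (2−6.923)²/6.923 + (9−8.127)²/8.127
   = 0.0437 + 0.2186 + 0.3440 + 0.9493 + 0.1815 + 0.8603 + 0.3191 + 3.5008 + 0.0938
Sum = 6.511
df = 6. Since 6.511 < 16.812, we do not reject H₀.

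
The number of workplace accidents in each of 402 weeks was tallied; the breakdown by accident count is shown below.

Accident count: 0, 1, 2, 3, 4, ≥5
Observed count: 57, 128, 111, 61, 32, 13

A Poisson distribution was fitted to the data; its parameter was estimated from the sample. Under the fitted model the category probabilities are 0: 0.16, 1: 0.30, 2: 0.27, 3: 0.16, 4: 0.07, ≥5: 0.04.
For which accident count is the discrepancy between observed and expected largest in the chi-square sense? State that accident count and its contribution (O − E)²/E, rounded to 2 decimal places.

0, 0.83

Expected counts E_i = n·p_i: 402×0.16 = 64.32, 402×0.30 = 120.6, 402×0.27 = 108.54, 402×0.16 = 64.32, 402×0.07 = 28.14, 402×0.04 = 16.08.
χ² = (57−64.32)²/64.32 + (128−120.6)²/120.6 + (111−108.54)²/108.54 + (61−64.32)²/64.32 + (32−28.14)²/28.14 + (13−16.08)²/16.08
   = 0.833 + 0.454 + 0.056 + 0.171 + 0.529 + 0.590
The largest term is for 0: 0.83.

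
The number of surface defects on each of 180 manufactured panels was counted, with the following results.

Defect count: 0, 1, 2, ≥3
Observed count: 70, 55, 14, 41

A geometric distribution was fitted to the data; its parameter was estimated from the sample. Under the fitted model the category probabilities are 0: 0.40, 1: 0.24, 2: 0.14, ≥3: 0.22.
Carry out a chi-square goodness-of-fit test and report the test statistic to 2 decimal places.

Expected counts E_i = n·p_i: 180×0.40 = 72, 180×0.24 = 43.2, 180×0.14 = 25.2, 180×0.22 = 39.6.
χ² = (70−72)²/72 + (55−43.2)²/43.2 + (14−25.2)²/25.2 + (41−39.6)²/39.6
   = 0.056 + 3.223 + 4.978 + 0.049
Sum = 8.31

8.31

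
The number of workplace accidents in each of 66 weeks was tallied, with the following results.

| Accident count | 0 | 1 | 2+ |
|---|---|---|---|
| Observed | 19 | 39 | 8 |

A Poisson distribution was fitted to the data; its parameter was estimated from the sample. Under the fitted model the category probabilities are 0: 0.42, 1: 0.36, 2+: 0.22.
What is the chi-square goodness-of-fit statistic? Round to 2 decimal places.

Expected counts E_i = n·p_i: 66×0.42 = 27.72, 66×0.36 = 23.76, 66×0.22 = 14.52.
χ² = (19−27.72)²/27.72 + (39−23.76)²/23.76 + (8−14.52)²/14.52
   = 2.743 + 9.775 + 2.928
Sum = 15.45

15.45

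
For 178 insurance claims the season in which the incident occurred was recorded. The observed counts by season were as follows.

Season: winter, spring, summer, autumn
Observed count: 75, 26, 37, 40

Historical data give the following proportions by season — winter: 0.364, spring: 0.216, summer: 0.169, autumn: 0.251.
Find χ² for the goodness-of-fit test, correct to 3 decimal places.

7.719

Expected counts E_i = n·p_i: 178×0.364 = 64.792, 178×0.216 = 38.448, 178×0.169 = 30.082, 178×0.251 = 44.678.
cat         O        E   (O−E)²/E
winter     75   64.792     1.6083
spring     26   38.448     4.0302
summer     37   30.082     1.5909
autumn     40   44.678     0.4898
Sum = 7.719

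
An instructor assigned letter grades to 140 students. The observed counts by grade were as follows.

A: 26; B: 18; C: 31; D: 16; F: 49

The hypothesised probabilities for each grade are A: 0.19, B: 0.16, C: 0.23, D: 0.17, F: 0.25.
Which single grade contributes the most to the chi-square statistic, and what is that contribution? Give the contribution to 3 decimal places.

F, 5.600

Expected counts E_i = n·p_i: 140×0.19 = 26.6, 140×0.16 = 22.4, 140×0.23 = 32.2, 140×0.17 = 23.8, 140×0.25 = 35.
χ² = (26−26.6)²/26.6 + (18−22.4)²/22.4 + (31−32.2)²/32.2 + (16−23.8)²/23.8 + (49−35)²/35
   = 0.0135 + 0.8643 + 0.0447 + 2.5563 + 5.6000
The largest term is for F: 5.600.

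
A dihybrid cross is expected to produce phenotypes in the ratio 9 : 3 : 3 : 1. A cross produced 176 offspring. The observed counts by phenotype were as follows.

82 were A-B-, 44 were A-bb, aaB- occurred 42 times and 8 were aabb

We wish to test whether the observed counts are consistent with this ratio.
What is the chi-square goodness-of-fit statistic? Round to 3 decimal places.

9.859

Ratio total = 16. Expected counts: 176×9/16 = 99, 176×3/16 = 33, 176×3/16 = 33, 176×1/16 = 11.
A-B-: (82 − 99)²/99 = 289/99 = 2.9192
A-bb: (44 − 33)²/33 = 121/33 = 3.6667
aaB-: (42 − 33)²/33 = 81/33 = 2.4545
aabb: (8 − 11)²/11 = 9/11 = 0.8182
Sum = 9.859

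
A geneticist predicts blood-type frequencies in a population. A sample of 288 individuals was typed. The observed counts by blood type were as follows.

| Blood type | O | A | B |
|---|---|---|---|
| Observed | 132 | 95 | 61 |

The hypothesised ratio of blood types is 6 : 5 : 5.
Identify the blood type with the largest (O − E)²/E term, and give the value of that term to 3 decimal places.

Ratio total = 16. Expected counts: 288×6/16 = 108, 288×5/16 = 90, 288×5/16 = 90.
χ² = (132−108)²/108 + (95−90)²/90 + (61−90)²/90
   = 5.3333 + 0.2778 + 9.3444
The largest term is for B: 9.344.

B, 9.344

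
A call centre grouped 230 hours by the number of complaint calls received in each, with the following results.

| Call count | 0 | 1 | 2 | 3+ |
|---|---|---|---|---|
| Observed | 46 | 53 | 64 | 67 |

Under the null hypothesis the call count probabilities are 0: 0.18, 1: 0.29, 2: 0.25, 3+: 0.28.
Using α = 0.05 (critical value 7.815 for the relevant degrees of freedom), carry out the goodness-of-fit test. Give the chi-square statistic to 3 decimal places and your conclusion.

4.165; do not reject

Expected counts E_i = n·p_i: 230×0.18 = 41.4, 230×0.29 = 66.7, 230×0.25 = 57.5, 230×0.28 = 64.4.
χ² = (46−41.4)²/41.4 + (53−66.7)²/66.7 + (64−57.5)²/57.5 + (67−64.4)²/64.4
   = 0.5111 + 2.8139 + 0.7348 + 0.1050
Sum = 4.165
df = 3. Since 4.165 < 7.815, we do not reject H₀.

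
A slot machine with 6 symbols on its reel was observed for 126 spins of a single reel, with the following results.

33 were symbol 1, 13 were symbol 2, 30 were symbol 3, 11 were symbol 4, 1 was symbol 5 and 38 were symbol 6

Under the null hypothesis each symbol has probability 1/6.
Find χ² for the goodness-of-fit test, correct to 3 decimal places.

Expected count for each of the 6 categories: 126/6 = 21.
cat           O        E   (O−E)²/E
symbol 1     33       21     6.8571
symbol 2     13       21     3.0476
symbol 3     30       21     3.8571
symbol 4     11       21     4.7619
symbol 5      1       21    19.0476
symbol 6     38       21    13.7619
Sum = 51.333

51.333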